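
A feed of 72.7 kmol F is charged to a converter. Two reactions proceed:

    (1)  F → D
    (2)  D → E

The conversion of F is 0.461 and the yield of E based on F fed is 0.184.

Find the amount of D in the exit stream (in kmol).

Conversion of F: F consumed = 1ξ₁ = 0.461 × 72.7 → ξ₁ = 33.51 kmol.
Yield of E: 1ξ₂ / 72.7 = 0.184 → ξ₂ = 13.38 kmol.
Outlet amounts (n = n₀ + Σ ν·ξ):
  F: 72.7 − 1(33.51) = 39.19
  D: 0 + 1(33.51) − 1(13.38) = 20.14
  E: 0 + 1(13.38) = 13.38

20.1 kmol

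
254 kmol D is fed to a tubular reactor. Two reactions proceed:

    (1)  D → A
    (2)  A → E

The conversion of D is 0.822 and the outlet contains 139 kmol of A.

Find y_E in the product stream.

0.275

Conversion of D: D consumed = 1ξ₁ = 0.822 × 254 → ξ₁ = 208.8 kmol.
A balance: n_A = 0 + 1ξ₁ − 1ξ₂ = 139 → ξ₂ = (1·208.8 − 139)/1 = 69.79 kmol.
Outlet amounts (n = n₀ + Σ ν·ξ):
  D: 254 − 1(208.8) = 45.21
  A: 0 + 1(208.8) − 1(69.79) = 139
  E: 0 + 1(69.79) = 69.79
Total out = 254 kmol; y_E = 69.79 / 254 = 0.2748.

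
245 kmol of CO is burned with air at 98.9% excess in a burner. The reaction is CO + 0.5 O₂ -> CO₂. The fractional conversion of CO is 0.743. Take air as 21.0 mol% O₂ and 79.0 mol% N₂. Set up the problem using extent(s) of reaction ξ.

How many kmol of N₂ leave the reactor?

917 kmol

Stoichiometric O₂ = 0.5 × 245 = 122.5 kmol; O₂ fed = 122.5 × 1.989 = 243.7 kmol.
N₂ fed = 243.7 × 79/21 = 916.6 kmol.
Fuel reacted = 0.743 × 245 → ξ = 182 kmol.
Outlet (n = n₀ + ν ξ):
  CO: 245 − 1(182) = 62.97
  O₂: 243.7 − 0.5(182) = 152.6
  N₂: 916.6 (inert)
  CO₂: 0 + 1(182) = 182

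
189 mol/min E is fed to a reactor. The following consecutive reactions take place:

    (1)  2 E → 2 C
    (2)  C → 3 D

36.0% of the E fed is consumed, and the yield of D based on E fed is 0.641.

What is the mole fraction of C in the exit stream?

0.103

Conversion of E: E consumed = 2ξ₁ = 0.36 × 189 → ξ₁ = 34.02 mol/min.
Yield of D: 3ξ₂ / 189 = 0.641 → ξ₂ = 40.38 mol/min.
Outlet amounts (n = n₀ + Σ ν·ξ):
  E: 189 − 2(34.02) = 121
  C: 0 + 2(34.02) − 1(40.38) = 27.66
  D: 0 + 3(40.38) = 121.1
Total out = 269.8 mol/min; y_C = 27.66 / 269.8 = 0.1025.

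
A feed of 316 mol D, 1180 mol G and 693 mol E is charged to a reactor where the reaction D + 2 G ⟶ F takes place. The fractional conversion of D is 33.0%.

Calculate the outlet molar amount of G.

D reacted = 0.33 × 316 = 104.3 mol; ν_D = −1, so ξ = 104.3/1 = 104.3 mol.
Outlet amounts (n = n₀ + ν ξ):
  D: 316 − 1(104.3) = 211.7
  G: 1180 − 2(104.3) = 971.4
  F: 0 + 1(104.3) = 104.3
  E: 693 (inert)

971 mol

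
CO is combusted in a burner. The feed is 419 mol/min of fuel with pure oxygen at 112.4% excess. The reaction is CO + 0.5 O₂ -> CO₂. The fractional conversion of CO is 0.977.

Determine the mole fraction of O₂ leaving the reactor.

Stoichiometric O₂ = 0.5 × 419 = 209.5 mol/min; O₂ fed = 209.5 × 2.124 = 445 mol/min.
Fuel reacted = 0.977 × 419 → ξ = 409.4 mol/min.
Outlet (n = n₀ + ν ξ):
  CO: 419 − 1(409.4) = 9.637
  O₂: 445 − 0.5(409.4) = 240.3
  CO₂: 0 + 1(409.4) = 409.4
Total out = 659.3 mol/min; y_O₂ = 240.3 / 659.3 = 0.3645.

0.364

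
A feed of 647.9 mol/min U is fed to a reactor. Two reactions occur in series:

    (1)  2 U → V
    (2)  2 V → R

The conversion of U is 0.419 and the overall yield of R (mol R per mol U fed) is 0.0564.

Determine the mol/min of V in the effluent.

62.7 mol/min

Conversion of U: U consumed = 2ξ₁ = 0.419 × 647.9 → ξ₁ = 135.7 mol/min.
Yield of R: 1ξ₂ / 647.9 = 0.0564 → ξ₂ = 36.54 mol/min.
Outlet amounts (n = n₀ + Σ ν·ξ):
  U: 647.9 − 2(135.7) = 376.4
  V: 0 + 1(135.7) − 2(36.54) = 62.65
  R: 0 + 1(36.54) = 36.54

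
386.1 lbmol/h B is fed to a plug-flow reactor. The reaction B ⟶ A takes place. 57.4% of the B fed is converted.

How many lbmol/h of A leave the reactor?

222 lbmol/h

B reacted = 0.574 × 386.1 = 221.6 lbmol/h; ν_B = −1, so ξ = 221.6/1 = 221.6 lbmol/h.
Outlet amounts (n = n₀ + ν ξ):
  B: 386.1 − 1(221.6) = 164.5
  A: 0 + 1(221.6) = 221.6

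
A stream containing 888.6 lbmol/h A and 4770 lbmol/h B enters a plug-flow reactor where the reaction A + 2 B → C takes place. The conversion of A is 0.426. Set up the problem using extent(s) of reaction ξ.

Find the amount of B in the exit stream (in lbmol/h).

4010 lbmol/h

A reacted = 0.426 × 888.6 = 378.5 lbmol/h; ν_A = −1, so ξ = 378.5/1 = 378.5 lbmol/h.
Outlet amounts (n = n₀ + ν ξ):
  A: 888.6 − 1(378.5) = 510.1
  B: 4770 − 2(378.5) = 4013
  C: 0 + 1(378.5) = 378.5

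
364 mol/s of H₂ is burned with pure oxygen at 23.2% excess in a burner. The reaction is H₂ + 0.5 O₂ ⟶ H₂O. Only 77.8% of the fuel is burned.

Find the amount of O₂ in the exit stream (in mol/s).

Stoichiometric O₂ = 0.5 × 364 = 182 mol/s; O₂ fed = 182 × 1.232 = 224.2 mol/s.
Fuel reacted = 0.778 × 364 → ξ = 283.2 mol/s.
Outlet (n = n₀ + ν ξ):
  H₂: 364 − 1(283.2) = 80.81
  O₂: 224.2 − 0.5(283.2) = 82.63
  H₂O: 0 + 1(283.2) = 283.2

82.6 mol/s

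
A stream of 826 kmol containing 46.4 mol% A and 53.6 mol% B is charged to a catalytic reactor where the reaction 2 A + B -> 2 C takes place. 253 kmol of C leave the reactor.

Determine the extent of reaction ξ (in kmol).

ξ = 126 kmol

For C: n = n₀ + 2ξ → 253 = 0 + 2ξ, giving ξ = 126.5 kmol.
Outlet amounts (n = n₀ + ν ξ):
  A: 383.3 − 2(126.5) = 130.3
  B: 442.7 − 1(126.5) = 316.2
  C: 0 + 2(126.5) = 253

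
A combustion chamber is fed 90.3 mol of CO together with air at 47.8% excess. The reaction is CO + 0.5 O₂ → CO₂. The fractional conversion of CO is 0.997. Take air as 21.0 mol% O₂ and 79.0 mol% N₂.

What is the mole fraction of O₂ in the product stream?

Stoichiometric O₂ = 0.5 × 90.3 = 45.15 mol; O₂ fed = 45.15 × 1.478 = 66.73 mol.
N₂ fed = 66.73 × 79/21 = 251 mol.
Fuel reacted = 0.997 × 90.3 → ξ = 90.03 mol.
Outlet (n = n₀ + ν ξ):
  CO: 90.3 − 1(90.03) = 0.2709
  O₂: 66.73 − 0.5(90.03) = 21.72
  N₂: 251 (inert)
  CO₂: 0 + 1(90.03) = 90.03
Total out = 363.1 mol; y_O₂ = 21.72 / 363.1 = 0.05982.

0.0598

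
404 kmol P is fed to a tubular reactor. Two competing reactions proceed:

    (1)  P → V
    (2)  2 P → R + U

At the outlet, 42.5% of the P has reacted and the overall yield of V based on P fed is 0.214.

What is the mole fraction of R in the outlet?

Yield of V: 1ξ₁ / 404 = 0.214 → ξ₁ = 86.46 kmol.
Conversion of P: 1ξ₁ + 2ξ₂ = 0.425 × 404 = 171.7 → ξ₂ = 42.62 kmol.
Outlet amounts (n = n₀ + Σ ν·ξ):
  P: 404 − 1(86.46) − 2(42.62) = 232.3
  V: 0 + 1(86.46) = 86.46
  R: 0 + 1(42.62) = 42.62
  U: 0 + 1(42.62) = 42.62
Total out = 404 kmol; y_R = 42.62 / 404 = 0.1055.

0.105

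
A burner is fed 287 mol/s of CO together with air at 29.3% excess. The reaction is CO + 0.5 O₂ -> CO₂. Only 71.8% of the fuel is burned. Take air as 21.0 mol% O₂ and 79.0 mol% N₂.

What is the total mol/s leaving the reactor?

1070 mol/s

Stoichiometric O₂ = 0.5 × 287 = 143.5 mol/s; O₂ fed = 143.5 × 1.293 = 185.5 mol/s.
N₂ fed = 185.5 × 79/21 = 698 mol/s.
Fuel reacted = 0.718 × 287 → ξ = 206.1 mol/s.
Outlet (n = n₀ + ν ξ):
  CO: 287 − 1(206.1) = 80.93
  O₂: 185.5 − 0.5(206.1) = 82.51
  N₂: 698 (inert)
  CO₂: 0 + 1(206.1) = 206.1
Total out = 80.93 + 82.51 + 698 + 206.1 = 1068 mol/s.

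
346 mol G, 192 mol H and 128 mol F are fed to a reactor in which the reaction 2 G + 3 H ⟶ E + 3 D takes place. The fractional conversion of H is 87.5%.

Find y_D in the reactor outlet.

0.275

H reacted = 0.875 × 192 = 168 mol; ν_H = −3, so ξ = 168/3 = 56 mol.
Outlet amounts (n = n₀ + ν ξ):
  G: 346 − 2(56) = 234
  H: 192 − 3(56) = 24
  E: 0 + 1(56) = 56
  D: 0 + 3(56) = 168
  F: 128 (inert)
Total out = 610 mol; y_D = 168 / 610 = 0.2754.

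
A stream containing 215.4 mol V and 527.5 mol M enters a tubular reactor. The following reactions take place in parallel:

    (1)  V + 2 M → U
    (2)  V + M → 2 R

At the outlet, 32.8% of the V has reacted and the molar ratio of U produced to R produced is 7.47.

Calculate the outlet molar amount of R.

Conversion of V: V consumed = 0.328 × 215.4 = 70.65 mol = 1ξ₁ + 1ξ₂.
Selectivity: 1ξ₁ / (2ξ₂) = 7.47 → ξ₁ = 14.94 ξ₂.
Substitute: (1·14.94 + 1) ξ₂ = 70.65 → ξ₂ = 4.432 mol, ξ₁ = 66.22 mol.
Outlet amounts (n = n₀ + Σ ν·ξ):
  V: 215.4 − 1(66.22) − 1(4.432) = 144.7
  M: 527.5 − 2(66.22) − 1(4.432) = 390.6
  U: 0 + 1(66.22) = 66.22
  R: 0 + 2(4.432) = 8.865

8.86 mol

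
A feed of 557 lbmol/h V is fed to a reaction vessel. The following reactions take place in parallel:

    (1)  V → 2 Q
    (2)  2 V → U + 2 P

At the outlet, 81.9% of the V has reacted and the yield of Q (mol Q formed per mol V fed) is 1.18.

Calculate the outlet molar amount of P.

Yield of Q: 2ξ₁ / 557 = 1.18 → ξ₁ = 328.6 lbmol/h.
Conversion of V: 1ξ₁ + 2ξ₂ = 0.819 × 557 = 456.2 → ξ₂ = 63.78 lbmol/h.
Outlet amounts (n = n₀ + Σ ν·ξ):
  V: 557 − 1(328.6) − 2(63.78) = 100.8
  Q: 0 + 2(328.6) = 657.3
  U: 0 + 1(63.78) = 63.78
  P: 0 + 2(63.78) = 127.6

128 lbmol/h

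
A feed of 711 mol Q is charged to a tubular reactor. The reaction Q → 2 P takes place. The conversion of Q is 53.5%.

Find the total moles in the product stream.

1090 mol

Q reacted = 0.535 × 711 = 380.4 mol; ν_Q = −1, so ξ = 380.4/1 = 380.4 mol.
Outlet amounts (n = n₀ + ν ξ):
  Q: 711 − 1(380.4) = 330.6
  P: 0 + 2(380.4) = 760.8
Total out = 330.6 + 760.8 = 1091 mol.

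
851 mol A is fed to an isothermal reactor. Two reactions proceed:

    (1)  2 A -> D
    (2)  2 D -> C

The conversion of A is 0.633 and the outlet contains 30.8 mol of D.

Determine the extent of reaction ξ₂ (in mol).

ξ₂ = 119 mol

Conversion of A: A consumed = 2ξ₁ = 0.633 × 851 → ξ₁ = 269.3 mol.
D balance: n_D = 0 + 1ξ₁ − 2ξ₂ = 30.8 → ξ₂ = (1·269.3 − 30.8)/2 = 119.3 mol.
Outlet amounts (n = n₀ + Σ ν·ξ):
  A: 851 − 2(269.3) = 312.3
  D: 0 + 1(269.3) − 2(119.3) = 30.8
  C: 0 + 1(119.3) = 119.3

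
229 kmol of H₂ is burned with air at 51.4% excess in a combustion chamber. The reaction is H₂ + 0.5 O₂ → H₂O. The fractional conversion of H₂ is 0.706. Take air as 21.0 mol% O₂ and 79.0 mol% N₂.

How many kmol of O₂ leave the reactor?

Stoichiometric O₂ = 0.5 × 229 = 114.5 kmol; O₂ fed = 114.5 × 1.514 = 173.4 kmol.
N₂ fed = 173.4 × 79/21 = 652.1 kmol.
Fuel reacted = 0.706 × 229 → ξ = 161.7 kmol.
Outlet (n = n₀ + ν ξ):
  H₂: 229 − 1(161.7) = 67.33
  O₂: 173.4 − 0.5(161.7) = 92.52
  N₂: 652.1 (inert)
  H₂O: 0 + 1(161.7) = 161.7

92.5 kmol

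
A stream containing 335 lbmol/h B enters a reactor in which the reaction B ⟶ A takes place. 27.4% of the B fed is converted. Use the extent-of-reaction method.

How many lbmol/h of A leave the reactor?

B reacted = 0.274 × 335 = 91.79 lbmol/h; ν_B = −1, so ξ = 91.79/1 = 91.79 lbmol/h.
Outlet amounts (n = n₀ + ν ξ):
  B: 335 − 1(91.79) = 243.2
  A: 0 + 1(91.79) = 91.79

91.8 lbmol/h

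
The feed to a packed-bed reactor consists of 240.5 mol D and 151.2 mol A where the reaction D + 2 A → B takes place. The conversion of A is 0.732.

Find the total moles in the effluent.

A reacted = 0.732 × 151.2 = 110.7 mol; ν_A = −2, so ξ = 110.7/2 = 55.34 mol.
Outlet amounts (n = n₀ + ν ξ):
  D: 240.5 − 1(55.34) = 185.2
  A: 151.2 − 2(55.34) = 40.52
  B: 0 + 1(55.34) = 55.34
Total out = 185.2 + 40.52 + 55.34 = 281 mol.

281 mol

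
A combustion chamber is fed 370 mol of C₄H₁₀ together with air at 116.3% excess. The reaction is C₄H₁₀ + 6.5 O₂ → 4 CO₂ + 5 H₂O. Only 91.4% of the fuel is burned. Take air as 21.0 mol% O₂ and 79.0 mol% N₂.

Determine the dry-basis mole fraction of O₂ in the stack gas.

0.125

Stoichiometric O₂ = 6.5 × 370 = 2405 mol; O₂ fed = 2405 × 2.163 = 5202 mol.
N₂ fed = 5202 × 79/21 = 19570 mol.
Fuel reacted = 0.914 × 370 → ξ = 338.2 mol.
Outlet (n = n₀ + ν ξ):
  C₄H₁₀: 370 − 1(338.2) = 31.82
  O₂: 5202 − 6.5(338.2) = 3004
  N₂: 19570 (inert)
  CO₂: 0 + 4(338.2) = 1353
  H₂O: 0 + 5(338.2) = 1691
Dry total = 23960 mol; y_O₂ (dry) = 3004 / 23960 = 0.1254.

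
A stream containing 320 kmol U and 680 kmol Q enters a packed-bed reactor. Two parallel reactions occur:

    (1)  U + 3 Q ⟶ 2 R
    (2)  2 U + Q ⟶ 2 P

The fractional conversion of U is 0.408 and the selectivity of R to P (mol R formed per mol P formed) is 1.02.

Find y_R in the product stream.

Conversion of U: U consumed = 0.408 × 320 = 130.6 kmol = 1ξ₁ + 2ξ₂.
Selectivity: 2ξ₁ / (2ξ₂) = 1.02 → ξ₁ = 1.02 ξ₂.
Substitute: (1·1.02 + 2) ξ₂ = 130.6 → ξ₂ = 43.23 kmol, ξ₁ = 44.1 kmol.
Outlet amounts (n = n₀ + Σ ν·ξ):
  U: 320 − 1(44.1) − 2(43.23) = 189.4
  Q: 680 − 3(44.1) − 1(43.23) = 504.5
  R: 0 + 2(44.1) = 88.19
  P: 0 + 2(43.23) = 86.46
Total out = 868.6 kmol; y_R = 88.19 / 868.6 = 0.1015.

0.102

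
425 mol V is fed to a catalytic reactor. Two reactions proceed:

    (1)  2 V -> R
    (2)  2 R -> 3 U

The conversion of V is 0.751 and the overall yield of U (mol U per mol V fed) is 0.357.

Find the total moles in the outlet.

Conversion of V: V consumed = 2ξ₁ = 0.751 × 425 → ξ₁ = 159.6 mol.
Yield of U: 3ξ₂ / 425 = 0.357 → ξ₂ = 50.57 mol.
Outlet amounts (n = n₀ + Σ ν·ξ):
  V: 425 − 2(159.6) = 105.8
  R: 0 + 1(159.6) − 2(50.57) = 58.44
  U: 0 + 3(50.57) = 151.7
Total out = 105.8 + 58.44 + 151.7 = 316 mol.

316 mol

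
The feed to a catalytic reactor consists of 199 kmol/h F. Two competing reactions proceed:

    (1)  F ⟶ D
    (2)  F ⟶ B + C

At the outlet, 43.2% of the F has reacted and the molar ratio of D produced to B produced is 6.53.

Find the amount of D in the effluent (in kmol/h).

Conversion of F: F consumed = 0.432 × 199 = 85.97 kmol/h = 1ξ₁ + 1ξ₂.
Selectivity: 1ξ₁ / (1ξ₂) = 6.53 → ξ₁ = 6.53 ξ₂.
Substitute: (1·6.53 + 1) ξ₂ = 85.97 → ξ₂ = 11.42 kmol/h, ξ₁ = 74.55 kmol/h.
Outlet amounts (n = n₀ + Σ ν·ξ):
  F: 199 − 1(74.55) − 1(11.42) = 113
  D: 0 + 1(74.55) = 74.55
  B: 0 + 1(11.42) = 11.42
  C: 0 + 1(11.42) = 11.42

74.6 kmol/h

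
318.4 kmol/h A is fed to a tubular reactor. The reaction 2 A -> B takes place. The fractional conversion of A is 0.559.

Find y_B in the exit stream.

0.388

A reacted = 0.559 × 318.4 = 178 kmol/h; ν_A = −2, so ξ = 178/2 = 88.99 kmol/h.
Outlet amounts (n = n₀ + ν ξ):
  A: 318.4 − 2(88.99) = 140.4
  B: 0 + 1(88.99) = 88.99
Total out = 229.4 kmol/h; y_B = 88.99 / 229.4 = 0.3879.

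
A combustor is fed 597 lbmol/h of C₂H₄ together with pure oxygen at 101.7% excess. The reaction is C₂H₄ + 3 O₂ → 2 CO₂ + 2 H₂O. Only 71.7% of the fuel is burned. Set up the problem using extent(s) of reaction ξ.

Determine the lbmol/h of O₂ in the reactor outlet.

Stoichiometric O₂ = 3 × 597 = 1791 lbmol/h; O₂ fed = 1791 × 2.017 = 3612 lbmol/h.
Fuel reacted = 0.717 × 597 → ξ = 428 lbmol/h.
Outlet (n = n₀ + ν ξ):
  C₂H₄: 597 − 1(428) = 169
  O₂: 3612 − 3(428) = 2328
  CO₂: 0 + 2(428) = 856.1
  H₂O: 0 + 2(428) = 856.1

2330 lbmol/h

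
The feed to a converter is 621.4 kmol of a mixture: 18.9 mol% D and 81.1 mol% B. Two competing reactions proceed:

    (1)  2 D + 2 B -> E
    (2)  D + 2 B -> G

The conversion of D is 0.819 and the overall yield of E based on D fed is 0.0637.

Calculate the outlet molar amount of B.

327 kmol

Yield of E: 1ξ₁ / 117.4 = 0.0637 → ξ₁ = 7.481 kmol.
Conversion of D: 2ξ₁ + 1ξ₂ = 0.819 × 117.4 = 96.19 → ξ₂ = 81.22 kmol.
Outlet amounts (n = n₀ + Σ ν·ξ):
  D: 117.4 − 2(7.481) − 1(81.22) = 21.26
  B: 504 − 2(7.481) − 2(81.22) = 326.5
  E: 0 + 1(7.481) = 7.481
  G: 0 + 1(81.22) = 81.22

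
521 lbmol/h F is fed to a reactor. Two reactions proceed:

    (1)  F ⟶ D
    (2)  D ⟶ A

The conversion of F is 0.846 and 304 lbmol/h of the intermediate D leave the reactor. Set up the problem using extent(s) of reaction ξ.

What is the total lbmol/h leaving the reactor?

521 lbmol/h

Conversion of F: F consumed = 1ξ₁ = 0.846 × 521 → ξ₁ = 440.8 lbmol/h.
D balance: n_D = 0 + 1ξ₁ − 1ξ₂ = 304 → ξ₂ = (1·440.8 − 304)/1 = 136.8 lbmol/h.
Outlet amounts (n = n₀ + Σ ν·ξ):
  F: 521 − 1(440.8) = 80.23
  D: 0 + 1(440.8) − 1(136.8) = 304
  A: 0 + 1(136.8) = 136.8
Total out = 80.23 + 304 + 136.8 = 521 lbmol/h.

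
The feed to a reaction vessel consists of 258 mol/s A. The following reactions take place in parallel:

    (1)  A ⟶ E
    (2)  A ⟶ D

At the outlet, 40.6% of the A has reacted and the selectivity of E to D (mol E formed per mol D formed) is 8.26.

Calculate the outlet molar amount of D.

Conversion of A: A consumed = 0.406 × 258 = 104.7 mol/s = 1ξ₁ + 1ξ₂.
Selectivity: 1ξ₁ / (1ξ₂) = 8.26 → ξ₁ = 8.26 ξ₂.
Substitute: (1·8.26 + 1) ξ₂ = 104.7 → ξ₂ = 11.31 mol/s, ξ₁ = 93.44 mol/s.
Outlet amounts (n = n₀ + Σ ν·ξ):
  A: 258 − 1(93.44) − 1(11.31) = 153.3
  E: 0 + 1(93.44) = 93.44
  D: 0 + 1(11.31) = 11.31

11.3 mol/s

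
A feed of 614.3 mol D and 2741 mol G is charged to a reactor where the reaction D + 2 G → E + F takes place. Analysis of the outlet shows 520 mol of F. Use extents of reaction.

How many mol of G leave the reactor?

For F: n = n₀ + 1ξ → 520 = 0 + 1ξ, giving ξ = 520 mol.
Outlet amounts (n = n₀ + ν ξ):
  D: 614.3 − 1(520) = 94.3
  G: 2741 − 2(520) = 1701
  E: 0 + 1(520) = 520
  F: 0 + 1(520) = 520

1700 mol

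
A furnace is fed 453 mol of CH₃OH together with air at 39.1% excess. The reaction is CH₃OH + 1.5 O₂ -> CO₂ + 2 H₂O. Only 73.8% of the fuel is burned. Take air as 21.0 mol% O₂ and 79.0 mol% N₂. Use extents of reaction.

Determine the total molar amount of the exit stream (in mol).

5120 mol

Stoichiometric O₂ = 1.5 × 453 = 679.5 mol; O₂ fed = 679.5 × 1.391 = 945.2 mol.
N₂ fed = 945.2 × 79/21 = 3556 mol.
Fuel reacted = 0.738 × 453 → ξ = 334.3 mol.
Outlet (n = n₀ + ν ξ):
  CH₃OH: 453 − 1(334.3) = 118.7
  O₂: 945.2 − 1.5(334.3) = 443.7
  N₂: 3556 (inert)
  CO₂: 0 + 1(334.3) = 334.3
  H₂O: 0 + 2(334.3) = 668.6
Total out = 118.7 + 443.7 + 3556 + 334.3 + 668.6 = 5121 mol.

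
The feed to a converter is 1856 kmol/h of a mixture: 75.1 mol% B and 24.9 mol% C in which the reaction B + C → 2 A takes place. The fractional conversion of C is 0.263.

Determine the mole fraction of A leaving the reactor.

0.131

C reacted = 0.263 × 462.1 = 121.5 kmol/h; ν_C = −1, so ξ = 121.5/1 = 121.5 kmol/h.
Outlet amounts (n = n₀ + ν ξ):
  B: 1394 − 1(121.5) = 1272
  C: 462.1 − 1(121.5) = 340.6
  A: 0 + 2(121.5) = 243.1
Total out = 1856 kmol/h; y_A = 243.1 / 1856 = 0.131.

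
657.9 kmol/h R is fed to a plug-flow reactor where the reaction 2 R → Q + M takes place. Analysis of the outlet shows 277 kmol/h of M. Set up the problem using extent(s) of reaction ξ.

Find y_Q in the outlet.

For M: n = n₀ + 1ξ → 277 = 0 + 1ξ, giving ξ = 277 kmol/h.
Outlet amounts (n = n₀ + ν ξ):
  R: 657.9 − 2(277) = 103.9
  Q: 0 + 1(277) = 277
  M: 0 + 1(277) = 277
Total out = 657.9 kmol/h; y_Q = 277 / 657.9 = 0.421.

0.421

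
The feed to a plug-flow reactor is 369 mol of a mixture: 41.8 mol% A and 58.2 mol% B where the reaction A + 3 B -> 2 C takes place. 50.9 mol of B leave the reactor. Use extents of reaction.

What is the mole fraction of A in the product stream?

For B: n = n₀ − 3ξ → 50.9 = 214.8 − 3ξ, giving ξ = 54.62 mol.
Outlet amounts (n = n₀ + ν ξ):
  A: 154.2 − 1(54.62) = 99.62
  B: 214.8 − 3(54.62) = 50.9
  C: 0 + 2(54.62) = 109.2
Total out = 259.8 mol; y_A = 99.62 / 259.8 = 0.3835.

0.384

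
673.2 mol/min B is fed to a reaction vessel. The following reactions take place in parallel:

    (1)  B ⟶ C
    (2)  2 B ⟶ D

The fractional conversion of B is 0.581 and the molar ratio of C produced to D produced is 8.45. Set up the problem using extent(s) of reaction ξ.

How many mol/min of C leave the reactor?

316 mol/min

Conversion of B: B consumed = 0.581 × 673.2 = 391.1 mol/min = 1ξ₁ + 2ξ₂.
Selectivity: 1ξ₁ / (1ξ₂) = 8.45 → ξ₁ = 8.45 ξ₂.
Substitute: (1·8.45 + 2) ξ₂ = 391.1 → ξ₂ = 37.43 mol/min, ξ₁ = 316.3 mol/min.
Outlet amounts (n = n₀ + Σ ν·ξ):
  B: 673.2 − 1(316.3) − 2(37.43) = 282.1
  C: 0 + 1(316.3) = 316.3
  D: 0 + 1(37.43) = 37.43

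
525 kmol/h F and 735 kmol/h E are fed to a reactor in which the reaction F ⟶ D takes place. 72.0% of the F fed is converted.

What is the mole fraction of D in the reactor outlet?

0.3

F reacted = 0.72 × 525 = 378 kmol/h; ν_F = −1, so ξ = 378/1 = 378 kmol/h.
Outlet amounts (n = n₀ + ν ξ):
  F: 525 − 1(378) = 147
  D: 0 + 1(378) = 378
  E: 735 (inert)
Total out = 1260 kmol/h; y_D = 378 / 1260 = 0.3.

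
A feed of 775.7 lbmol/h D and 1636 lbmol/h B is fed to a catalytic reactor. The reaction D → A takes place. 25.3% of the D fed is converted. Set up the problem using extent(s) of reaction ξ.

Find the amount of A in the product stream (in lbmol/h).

196 lbmol/h

D reacted = 0.253 × 775.7 = 196.3 lbmol/h; ν_D = −1, so ξ = 196.3/1 = 196.3 lbmol/h.
Outlet amounts (n = n₀ + ν ξ):
  D: 775.7 − 1(196.3) = 579.4
  A: 0 + 1(196.3) = 196.3
  B: 1636 (inert)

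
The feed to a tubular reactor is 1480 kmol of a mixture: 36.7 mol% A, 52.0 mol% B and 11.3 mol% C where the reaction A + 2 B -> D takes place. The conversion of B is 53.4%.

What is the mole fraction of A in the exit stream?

0.316

B reacted = 0.534 × 769.6 = 411 kmol; ν_B = −2, so ξ = 411/2 = 205.5 kmol.
Outlet amounts (n = n₀ + ν ξ):
  A: 543.2 − 1(205.5) = 337.7
  B: 769.6 − 2(205.5) = 358.6
  D: 0 + 1(205.5) = 205.5
  C: 167.2 (inert)
Total out = 1069 kmol; y_A = 337.7 / 1069 = 0.3159.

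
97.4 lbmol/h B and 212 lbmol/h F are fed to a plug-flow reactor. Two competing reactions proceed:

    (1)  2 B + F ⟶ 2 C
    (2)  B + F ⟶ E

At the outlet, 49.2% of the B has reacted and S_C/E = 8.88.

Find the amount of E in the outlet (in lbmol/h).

4.85 lbmol/h

Conversion of B: B consumed = 0.492 × 97.4 = 47.92 lbmol/h = 2ξ₁ + 1ξ₂.
Selectivity: 2ξ₁ / (1ξ₂) = 8.88 → ξ₁ = 4.44 ξ₂.
Substitute: (2·4.44 + 1) ξ₂ = 47.92 → ξ₂ = 4.85 lbmol/h, ξ₁ = 21.54 lbmol/h.
Outlet amounts (n = n₀ + Σ ν·ξ):
  B: 97.4 − 2(21.54) − 1(4.85) = 49.48
  F: 212 − 1(21.54) − 1(4.85) = 185.6
  C: 0 + 2(21.54) = 43.07
  E: 0 + 1(4.85) = 4.85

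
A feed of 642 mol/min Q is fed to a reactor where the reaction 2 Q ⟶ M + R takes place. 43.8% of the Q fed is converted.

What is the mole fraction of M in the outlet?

0.219

Q reacted = 0.438 × 642 = 281.2 mol/min; ν_Q = −2, so ξ = 281.2/2 = 140.6 mol/min.
Outlet amounts (n = n₀ + ν ξ):
  Q: 642 − 2(140.6) = 360.8
  M: 0 + 1(140.6) = 140.6
  R: 0 + 1(140.6) = 140.6
Total out = 642 mol/min; y_M = 140.6 / 642 = 0.219.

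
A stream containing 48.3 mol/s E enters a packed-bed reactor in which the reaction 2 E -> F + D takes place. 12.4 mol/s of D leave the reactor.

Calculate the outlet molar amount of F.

For D: n = n₀ + 1ξ → 12.4 = 0 + 1ξ, giving ξ = 12.4 mol/s.
Outlet amounts (n = n₀ + ν ξ):
  E: 48.3 − 2(12.4) = 23.5
  F: 0 + 1(12.4) = 12.4
  D: 0 + 1(12.4) = 12.4

12.4 mol/s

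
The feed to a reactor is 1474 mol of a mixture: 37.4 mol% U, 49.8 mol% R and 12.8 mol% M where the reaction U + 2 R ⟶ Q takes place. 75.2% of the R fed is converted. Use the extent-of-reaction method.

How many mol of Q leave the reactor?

276 mol

R reacted = 0.752 × 734.1 = 552 mol; ν_R = −2, so ξ = 552/2 = 276 mol.
Outlet amounts (n = n₀ + ν ξ):
  U: 551.3 − 1(276) = 275.3
  R: 734.1 − 2(276) = 182
  Q: 0 + 1(276) = 276
  M: 188.7 (inert)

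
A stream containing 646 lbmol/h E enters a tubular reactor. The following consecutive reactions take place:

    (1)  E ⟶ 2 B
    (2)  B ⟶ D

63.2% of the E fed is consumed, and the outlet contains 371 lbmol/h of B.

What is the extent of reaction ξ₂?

ξ₂ = 446 lbmol/h

Conversion of E: E consumed = 1ξ₁ = 0.632 × 646 → ξ₁ = 408.3 lbmol/h.
B balance: n_B = 0 + 2ξ₁ − 1ξ₂ = 371 → ξ₂ = (2·408.3 − 371)/1 = 445.5 lbmol/h.
Outlet amounts (n = n₀ + Σ ν·ξ):
  E: 646 − 1(408.3) = 237.7
  B: 0 + 2(408.3) − 1(445.5) = 371
  D: 0 + 1(445.5) = 445.5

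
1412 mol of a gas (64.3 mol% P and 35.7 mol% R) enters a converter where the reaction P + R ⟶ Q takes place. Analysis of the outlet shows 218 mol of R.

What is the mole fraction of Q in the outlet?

0.254

For R: n = n₀ − 1ξ → 218 = 504.1 − 1ξ, giving ξ = 286.1 mol.
Outlet amounts (n = n₀ + ν ξ):
  P: 907.9 − 1(286.1) = 621.8
  R: 504.1 − 1(286.1) = 218
  Q: 0 + 1(286.1) = 286.1
Total out = 1126 mol; y_Q = 286.1 / 1126 = 0.2541.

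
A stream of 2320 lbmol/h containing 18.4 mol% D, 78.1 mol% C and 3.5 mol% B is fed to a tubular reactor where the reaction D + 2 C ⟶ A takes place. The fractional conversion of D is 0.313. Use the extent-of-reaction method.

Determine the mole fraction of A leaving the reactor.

0.0651

D reacted = 0.313 × 426.9 = 133.6 lbmol/h; ν_D = −1, so ξ = 133.6/1 = 133.6 lbmol/h.
Outlet amounts (n = n₀ + ν ξ):
  D: 426.9 − 1(133.6) = 293.3
  C: 1812 − 2(133.6) = 1545
  A: 0 + 1(133.6) = 133.6
  B: 81.2 (inert)
Total out = 2053 lbmol/h; y_A = 133.6 / 2053 = 0.06509.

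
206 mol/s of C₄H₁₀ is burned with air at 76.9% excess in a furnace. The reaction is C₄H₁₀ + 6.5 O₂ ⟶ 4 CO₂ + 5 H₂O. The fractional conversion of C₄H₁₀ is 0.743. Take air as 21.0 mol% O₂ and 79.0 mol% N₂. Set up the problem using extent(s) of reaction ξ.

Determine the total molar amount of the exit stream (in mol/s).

11700 mol/s

Stoichiometric O₂ = 6.5 × 206 = 1339 mol/s; O₂ fed = 1339 × 1.769 = 2369 mol/s.
N₂ fed = 2369 × 79/21 = 8911 mol/s.
Fuel reacted = 0.743 × 206 → ξ = 153.1 mol/s.
Outlet (n = n₀ + ν ξ):
  C₄H₁₀: 206 − 1(153.1) = 52.94
  O₂: 2369 − 6.5(153.1) = 1374
  N₂: 8911 (inert)
  CO₂: 0 + 4(153.1) = 612.2
  H₂O: 0 + 5(153.1) = 765.3
Total out = 52.94 + 1374 + 8911 + 612.2 + 765.3 = 11720 mol/s.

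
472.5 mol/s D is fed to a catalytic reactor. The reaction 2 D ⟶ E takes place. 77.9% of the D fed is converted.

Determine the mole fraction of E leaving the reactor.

0.638

D reacted = 0.779 × 472.5 = 368.1 mol/s; ν_D = −2, so ξ = 368.1/2 = 184 mol/s.
Outlet amounts (n = n₀ + ν ξ):
  D: 472.5 − 2(184) = 104.4
  E: 0 + 1(184) = 184
Total out = 288.5 mol/s; y_E = 184 / 288.5 = 0.638.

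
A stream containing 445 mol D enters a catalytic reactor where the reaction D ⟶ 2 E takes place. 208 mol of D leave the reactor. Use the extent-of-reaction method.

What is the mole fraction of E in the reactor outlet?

For D: n = n₀ − 1ξ → 208 = 445 − 1ξ, giving ξ = 237 mol.
Outlet amounts (n = n₀ + ν ξ):
  D: 445 − 1(237) = 208
  E: 0 + 2(237) = 474
Total out = 682 mol; y_E = 474 / 682 = 0.695.

0.695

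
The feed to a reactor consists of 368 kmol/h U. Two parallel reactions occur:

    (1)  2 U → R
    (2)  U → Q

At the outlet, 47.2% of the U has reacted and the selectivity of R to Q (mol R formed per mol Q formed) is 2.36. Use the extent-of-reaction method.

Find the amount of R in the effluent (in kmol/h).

71.7 kmol/h

Conversion of U: U consumed = 0.472 × 368 = 173.7 kmol/h = 2ξ₁ + 1ξ₂.
Selectivity: 1ξ₁ / (1ξ₂) = 2.36 → ξ₁ = 2.36 ξ₂.
Substitute: (2·2.36 + 1) ξ₂ = 173.7 → ξ₂ = 30.37 kmol/h, ξ₁ = 71.66 kmol/h.
Outlet amounts (n = n₀ + Σ ν·ξ):
  U: 368 − 2(71.66) − 1(30.37) = 194.3
  R: 0 + 1(71.66) = 71.66
  Q: 0 + 1(30.37) = 30.37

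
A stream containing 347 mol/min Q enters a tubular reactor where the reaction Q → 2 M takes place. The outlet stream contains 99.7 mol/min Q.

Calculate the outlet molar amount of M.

For Q: n = n₀ − 1ξ → 99.7 = 347 − 1ξ, giving ξ = 247.3 mol/min.
Outlet amounts (n = n₀ + ν ξ):
  Q: 347 − 1(247.3) = 99.7
  M: 0 + 2(247.3) = 494.6

495 mol/min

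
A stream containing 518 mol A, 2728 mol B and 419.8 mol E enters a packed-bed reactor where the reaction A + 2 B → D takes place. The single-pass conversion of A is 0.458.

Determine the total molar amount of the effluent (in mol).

A reacted = 0.458 × 518 = 237.2 mol; ν_A = −1, so ξ = 237.2/1 = 237.2 mol.
Outlet amounts (n = n₀ + ν ξ):
  A: 518 − 1(237.2) = 280.8
  B: 2728 − 2(237.2) = 2254
  D: 0 + 1(237.2) = 237.2
  E: 419.8 (inert)
Total out = 280.8 + 2254 + 237.2 + 419.8 = 3191 mol.

3190 mol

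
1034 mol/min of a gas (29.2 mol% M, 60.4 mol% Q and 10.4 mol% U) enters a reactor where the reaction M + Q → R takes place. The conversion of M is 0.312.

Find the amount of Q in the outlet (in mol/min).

M reacted = 0.312 × 301.9 = 94.2 mol/min; ν_M = −1, so ξ = 94.2/1 = 94.2 mol/min.
Outlet amounts (n = n₀ + ν ξ):
  M: 301.9 − 1(94.2) = 207.7
  Q: 624.5 − 1(94.2) = 530.3
  R: 0 + 1(94.2) = 94.2
  U: 107.5 (inert)

530 mol/min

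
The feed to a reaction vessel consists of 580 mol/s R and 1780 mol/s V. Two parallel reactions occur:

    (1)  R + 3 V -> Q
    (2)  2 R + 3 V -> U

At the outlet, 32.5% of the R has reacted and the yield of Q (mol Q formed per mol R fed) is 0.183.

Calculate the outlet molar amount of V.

1340 mol/s

Yield of Q: 1ξ₁ / 580 = 0.183 → ξ₁ = 106.1 mol/s.
Conversion of R: 1ξ₁ + 2ξ₂ = 0.325 × 580 = 188.5 → ξ₂ = 41.18 mol/s.
Outlet amounts (n = n₀ + Σ ν·ξ):
  R: 580 − 1(106.1) − 2(41.18) = 391.5
  V: 1780 − 3(106.1) − 3(41.18) = 1338
  Q: 0 + 1(106.1) = 106.1
  U: 0 + 1(41.18) = 41.18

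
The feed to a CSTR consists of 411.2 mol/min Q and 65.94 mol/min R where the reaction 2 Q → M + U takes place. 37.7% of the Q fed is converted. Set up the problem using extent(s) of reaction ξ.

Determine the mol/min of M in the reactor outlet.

Q reacted = 0.377 × 411.2 = 155 mol/min; ν_Q = −2, so ξ = 155/2 = 77.51 mol/min.
Outlet amounts (n = n₀ + ν ξ):
  Q: 411.2 − 2(77.51) = 256.2
  M: 0 + 1(77.51) = 77.51
  U: 0 + 1(77.51) = 77.51
  R: 65.94 (inert)

77.5 mol/min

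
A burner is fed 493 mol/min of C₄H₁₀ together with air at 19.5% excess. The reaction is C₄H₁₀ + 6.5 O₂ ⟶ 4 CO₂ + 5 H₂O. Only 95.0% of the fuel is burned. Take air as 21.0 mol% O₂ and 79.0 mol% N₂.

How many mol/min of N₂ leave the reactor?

Stoichiometric O₂ = 6.5 × 493 = 3204 mol/min; O₂ fed = 3204 × 1.195 = 3829 mol/min.
N₂ fed = 3829 × 79/21 = 14410 mol/min.
Fuel reacted = 0.95 × 493 → ξ = 468.3 mol/min.
Outlet (n = n₀ + ν ξ):
  C₄H₁₀: 493 − 1(468.3) = 24.65
  O₂: 3829 − 6.5(468.3) = 785.1
  N₂: 14410 (inert)
  CO₂: 0 + 4(468.3) = 1873
  H₂O: 0 + 5(468.3) = 2342

14400 mol/min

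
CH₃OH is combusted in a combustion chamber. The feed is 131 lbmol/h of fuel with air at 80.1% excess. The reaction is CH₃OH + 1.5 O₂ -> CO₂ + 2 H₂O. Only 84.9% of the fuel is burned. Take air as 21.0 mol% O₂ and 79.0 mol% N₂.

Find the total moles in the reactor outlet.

1870 lbmol/h

Stoichiometric O₂ = 1.5 × 131 = 196.5 lbmol/h; O₂ fed = 196.5 × 1.801 = 353.9 lbmol/h.
N₂ fed = 353.9 × 79/21 = 1331 lbmol/h.
Fuel reacted = 0.849 × 131 → ξ = 111.2 lbmol/h.
Outlet (n = n₀ + ν ξ):
  CH₃OH: 131 − 1(111.2) = 19.78
  O₂: 353.9 − 1.5(111.2) = 187.1
  N₂: 1331 (inert)
  CO₂: 0 + 1(111.2) = 111.2
  H₂O: 0 + 2(111.2) = 222.4
Total out = 19.78 + 187.1 + 1331 + 111.2 + 222.4 = 1872 lbmol/h.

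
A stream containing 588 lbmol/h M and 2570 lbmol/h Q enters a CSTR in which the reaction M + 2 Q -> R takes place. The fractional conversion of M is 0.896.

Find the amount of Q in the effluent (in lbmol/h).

1520 lbmol/h

M reacted = 0.896 × 588 = 526.8 lbmol/h; ν_M = −1, so ξ = 526.8/1 = 526.8 lbmol/h.
Outlet amounts (n = n₀ + ν ξ):
  M: 588 − 1(526.8) = 61.15
  Q: 2570 − 2(526.8) = 1516
  R: 0 + 1(526.8) = 526.8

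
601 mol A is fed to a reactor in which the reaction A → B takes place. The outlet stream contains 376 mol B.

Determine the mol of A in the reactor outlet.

For B: n = n₀ + 1ξ → 376 = 0 + 1ξ, giving ξ = 376 mol.
Outlet amounts (n = n₀ + ν ξ):
  A: 601 − 1(376) = 225
  B: 0 + 1(376) = 376

225 mol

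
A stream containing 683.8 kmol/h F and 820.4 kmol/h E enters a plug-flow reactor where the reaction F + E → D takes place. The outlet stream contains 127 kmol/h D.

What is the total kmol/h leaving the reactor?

1380 kmol/h

For D: n = n₀ + 1ξ → 127 = 0 + 1ξ, giving ξ = 127 kmol/h.
Outlet amounts (n = n₀ + ν ξ):
  F: 683.8 − 1(127) = 556.8
  E: 820.4 − 1(127) = 693.4
  D: 0 + 1(127) = 127
Total out = 556.8 + 693.4 + 127 = 1377 kmol/h.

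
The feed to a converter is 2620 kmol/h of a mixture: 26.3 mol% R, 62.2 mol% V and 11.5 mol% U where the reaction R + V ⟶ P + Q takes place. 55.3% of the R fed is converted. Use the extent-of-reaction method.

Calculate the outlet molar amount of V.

1250 kmol/h

R reacted = 0.553 × 689.1 = 381.1 kmol/h; ν_R = −1, so ξ = 381.1/1 = 381.1 kmol/h.
Outlet amounts (n = n₀ + ν ξ):
  R: 689.1 − 1(381.1) = 308
  V: 1630 − 1(381.1) = 1249
  P: 0 + 1(381.1) = 381.1
  Q: 0 + 1(381.1) = 381.1
  U: 301.3 (inert)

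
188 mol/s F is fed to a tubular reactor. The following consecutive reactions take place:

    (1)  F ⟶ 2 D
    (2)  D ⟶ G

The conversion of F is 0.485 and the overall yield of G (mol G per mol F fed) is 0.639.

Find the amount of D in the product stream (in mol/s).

62.2 mol/s

Conversion of F: F consumed = 1ξ₁ = 0.485 × 188 → ξ₁ = 91.18 mol/s.
Yield of G: 1ξ₂ / 188 = 0.639 → ξ₂ = 120.1 mol/s.
Outlet amounts (n = n₀ + Σ ν·ξ):
  F: 188 − 1(91.18) = 96.82
  D: 0 + 2(91.18) − 1(120.1) = 62.23
  G: 0 + 1(120.1) = 120.1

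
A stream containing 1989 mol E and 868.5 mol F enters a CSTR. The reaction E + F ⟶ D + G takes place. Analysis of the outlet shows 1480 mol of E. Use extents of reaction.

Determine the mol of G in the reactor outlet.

For E: n = n₀ − 1ξ → 1480 = 1989 − 1ξ, giving ξ = 509 mol.
Outlet amounts (n = n₀ + ν ξ):
  E: 1989 − 1(509) = 1480
  F: 868.5 − 1(509) = 359.5
  D: 0 + 1(509) = 509
  G: 0 + 1(509) = 509

509 mol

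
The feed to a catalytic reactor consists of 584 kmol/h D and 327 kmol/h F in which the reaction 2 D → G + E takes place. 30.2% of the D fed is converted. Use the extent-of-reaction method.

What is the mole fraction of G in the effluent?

D reacted = 0.302 × 584 = 176.4 kmol/h; ν_D = −2, so ξ = 176.4/2 = 88.18 kmol/h.
Outlet amounts (n = n₀ + ν ξ):
  D: 584 − 2(88.18) = 407.6
  G: 0 + 1(88.18) = 88.18
  E: 0 + 1(88.18) = 88.18
  F: 327 (inert)
Total out = 911 kmol/h; y_G = 88.18 / 911 = 0.0968.

0.0968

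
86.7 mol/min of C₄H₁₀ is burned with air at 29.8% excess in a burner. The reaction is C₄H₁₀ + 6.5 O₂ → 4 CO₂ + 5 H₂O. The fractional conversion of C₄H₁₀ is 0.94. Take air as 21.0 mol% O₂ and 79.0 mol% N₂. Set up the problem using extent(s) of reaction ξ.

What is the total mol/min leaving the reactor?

Stoichiometric O₂ = 6.5 × 86.7 = 563.6 mol/min; O₂ fed = 563.6 × 1.298 = 731.5 mol/min.
N₂ fed = 731.5 × 79/21 = 2752 mol/min.
Fuel reacted = 0.94 × 86.7 → ξ = 81.5 mol/min.
Outlet (n = n₀ + ν ξ):
  C₄H₁₀: 86.7 − 1(81.5) = 5.202
  O₂: 731.5 − 6.5(81.5) = 201.8
  N₂: 2752 (inert)
  CO₂: 0 + 4(81.5) = 326
  H₂O: 0 + 5(81.5) = 407.5
Total out = 5.202 + 201.8 + 2752 + 326 + 407.5 = 3692 mol/min.

3690 mol/min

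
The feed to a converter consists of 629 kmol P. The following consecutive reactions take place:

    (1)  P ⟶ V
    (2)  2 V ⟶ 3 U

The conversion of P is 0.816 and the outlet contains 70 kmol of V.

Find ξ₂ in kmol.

Conversion of P: P consumed = 1ξ₁ = 0.816 × 629 → ξ₁ = 513.3 kmol.
V balance: n_V = 0 + 1ξ₁ − 2ξ₂ = 70 → ξ₂ = (1·513.3 − 70)/2 = 221.6 kmol.
Outlet amounts (n = n₀ + Σ ν·ξ):
  P: 629 − 1(513.3) = 115.7
  V: 0 + 1(513.3) − 2(221.6) = 70
  U: 0 + 3(221.6) = 664.9

ξ₂ = 222 kmol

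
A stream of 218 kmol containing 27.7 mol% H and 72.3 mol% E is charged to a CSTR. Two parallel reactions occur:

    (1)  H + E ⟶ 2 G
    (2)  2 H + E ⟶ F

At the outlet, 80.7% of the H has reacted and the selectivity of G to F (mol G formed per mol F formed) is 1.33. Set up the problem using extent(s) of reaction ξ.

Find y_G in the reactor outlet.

Conversion of H: H consumed = 0.807 × 60.39 = 48.73 kmol = 1ξ₁ + 2ξ₂.
Selectivity: 2ξ₁ / (1ξ₂) = 1.33 → ξ₁ = 0.665 ξ₂.
Substitute: (1·0.665 + 2) ξ₂ = 48.73 → ξ₂ = 18.29 kmol, ξ₁ = 12.16 kmol.
Outlet amounts (n = n₀ + Σ ν·ξ):
  H: 60.39 − 1(12.16) − 2(18.29) = 11.65
  E: 157.6 − 1(12.16) − 1(18.29) = 127.2
  G: 0 + 2(12.16) = 24.32
  F: 0 + 1(18.29) = 18.29
Total out = 181.4 kmol; y_G = 24.32 / 181.4 = 0.134.

0.134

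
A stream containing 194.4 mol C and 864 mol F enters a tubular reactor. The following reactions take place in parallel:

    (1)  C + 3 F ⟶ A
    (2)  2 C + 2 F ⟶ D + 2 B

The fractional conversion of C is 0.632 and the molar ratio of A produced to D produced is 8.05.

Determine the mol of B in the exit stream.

24.4 mol

Conversion of C: C consumed = 0.632 × 194.4 = 122.9 mol = 1ξ₁ + 2ξ₂.
Selectivity: 1ξ₁ / (1ξ₂) = 8.05 → ξ₁ = 8.05 ξ₂.
Substitute: (1·8.05 + 2) ξ₂ = 122.9 → ξ₂ = 12.22 mol, ξ₁ = 98.41 mol.
Outlet amounts (n = n₀ + Σ ν·ξ):
  C: 194.4 − 1(98.41) − 2(12.22) = 71.54
  F: 864 − 3(98.41) − 2(12.22) = 544.3
  A: 0 + 1(98.41) = 98.41
  D: 0 + 1(12.22) = 12.22
  B: 0 + 2(12.22) = 24.45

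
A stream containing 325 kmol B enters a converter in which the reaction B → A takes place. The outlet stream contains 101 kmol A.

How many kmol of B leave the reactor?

For A: n = n₀ + 1ξ → 101 = 0 + 1ξ, giving ξ = 101 kmol.
Outlet amounts (n = n₀ + ν ξ):
  B: 325 − 1(101) = 224
  A: 0 + 1(101) = 101

224 kmol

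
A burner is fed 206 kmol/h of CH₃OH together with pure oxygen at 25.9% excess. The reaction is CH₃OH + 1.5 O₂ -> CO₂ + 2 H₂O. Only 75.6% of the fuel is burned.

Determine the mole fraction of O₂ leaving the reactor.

Stoichiometric O₂ = 1.5 × 206 = 309 kmol/h; O₂ fed = 309 × 1.259 = 389 kmol/h.
Fuel reacted = 0.756 × 206 → ξ = 155.7 kmol/h.
Outlet (n = n₀ + ν ξ):
  CH₃OH: 206 − 1(155.7) = 50.26
  O₂: 389 − 1.5(155.7) = 155.4
  CO₂: 0 + 1(155.7) = 155.7
  H₂O: 0 + 2(155.7) = 311.5
Total out = 672.9 kmol/h; y_O₂ = 155.4 / 672.9 = 0.231.

0.231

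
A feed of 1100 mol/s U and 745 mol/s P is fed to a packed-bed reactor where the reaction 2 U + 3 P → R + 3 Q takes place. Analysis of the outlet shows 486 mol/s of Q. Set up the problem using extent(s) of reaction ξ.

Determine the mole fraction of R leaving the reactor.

For Q: n = n₀ + 3ξ → 486 = 0 + 3ξ, giving ξ = 162 mol/s.
Outlet amounts (n = n₀ + ν ξ):
  U: 1100 − 2(162) = 776
  P: 745 − 3(162) = 259
  R: 0 + 1(162) = 162
  Q: 0 + 3(162) = 486
Total out = 1683 mol/s; y_R = 162 / 1683 = 0.09626.

0.0963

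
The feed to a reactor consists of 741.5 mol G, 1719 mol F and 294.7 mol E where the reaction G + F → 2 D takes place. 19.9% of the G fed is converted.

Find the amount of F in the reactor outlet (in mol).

1570 mol

G reacted = 0.199 × 741.5 = 147.6 mol; ν_G = −1, so ξ = 147.6/1 = 147.6 mol.
Outlet amounts (n = n₀ + ν ξ):
  G: 741.5 − 1(147.6) = 593.9
  F: 1719 − 1(147.6) = 1571
  D: 0 + 2(147.6) = 295.1
  E: 294.7 (inert)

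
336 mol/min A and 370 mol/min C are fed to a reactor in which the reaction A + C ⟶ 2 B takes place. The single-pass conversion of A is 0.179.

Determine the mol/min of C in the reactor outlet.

310 mol/min

A reacted = 0.179 × 336 = 60.14 mol/min; ν_A = −1, so ξ = 60.14/1 = 60.14 mol/min.
Outlet amounts (n = n₀ + ν ξ):
  A: 336 − 1(60.14) = 275.9
  C: 370 − 1(60.14) = 309.9
  B: 0 + 2(60.14) = 120.3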